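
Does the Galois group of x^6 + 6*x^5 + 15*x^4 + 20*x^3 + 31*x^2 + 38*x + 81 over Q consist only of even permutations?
The polynomial is irreducible of degree 6 over Q. Its discriminant is -66039417143296, which is not a perfect square. A Galois group lies in the alternating group exactly when the discriminant is a square in Q, so the Galois group (S_4 x C_2) is not contained in A_6.

No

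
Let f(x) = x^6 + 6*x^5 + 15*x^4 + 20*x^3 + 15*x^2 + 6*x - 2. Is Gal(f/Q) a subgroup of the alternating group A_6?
The polynomial is irreducible of degree 6 over Q. Its discriminant is 11337408, which is not a perfect square. A Galois group lies in the alternating group exactly when the discriminant is a square in Q, so the Galois group (D_6) is not contained in A_6.

No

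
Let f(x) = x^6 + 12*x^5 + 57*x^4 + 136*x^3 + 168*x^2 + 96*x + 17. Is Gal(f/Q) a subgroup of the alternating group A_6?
No

The polynomial is irreducible of degree 6 over Q. Its discriminant is -419904, which is not a perfect square. A Galois group lies in the alternating group exactly when the discriminant is a square in Q, so the Galois group (A_4 x C_2) is not contained in A_6.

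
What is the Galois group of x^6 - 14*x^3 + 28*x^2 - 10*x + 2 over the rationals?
S_6 (also written S6)

The polynomial f is an irreducible sextic over Q, so G = Gal(f/Q) is one of the 16 transitive subgroups 6T1, ..., 6T16 of S_6. The discriminant of f is -81459788992, which is not a perfect square, so G is not contained in A_6. The transitive groups of degree 6 not contained in A_6 are: C_6 (6T1, order 6), S_3 (6T2, order 6), D_6 (6T3, order 12), C_3 x S_3 (6T5, order 18), A_4 x C_2 (6T6, order 24), S_4 (6T8, order 24), S_3 x S_3 (6T9, order 36), S_4 x C_2 (6T11, order 48), (S_3 x S_3) : C_2 (6T13, order 72), PGL(2,5) (6T14, order 120), S_6 (6T16, order 720). By Dedekind's theorem, for a prime p not dividing disc(f) the degrees of the irreducible factors of f mod p form the cycle type of an element of G. Factoring f modulo the 3 such primes p <= 7 (skipping 2, which divides the discriminant), each new pattern first appears at: mod 3: f = (x^6 + x^3 + x^2 + 2x + 2), pattern 6; mod 5: f = (x + 1)(x + 2)(x^4 + 2x^3 + 2x^2 + x + 1), pattern 4+1+1; mod 7: f = (x + 6)(x^2 + 2x + 3)(x^3 + 6x^2 + 4), pattern 3+2+1. No other pattern occurs in this range, so the set of observed cycle types is {6, 4+1+1, 3+2+1}. Among the candidates above, the only group containing elements of all these cycle types is S_6 (6T16); every other candidate lacks at least one of them. Hence G = S_6 (6T16), of order 720.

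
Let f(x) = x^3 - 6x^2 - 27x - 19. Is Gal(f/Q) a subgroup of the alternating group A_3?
The polynomial is irreducible of degree 3 over Q. Its discriminant is 23409 = 153^2, a perfect square. A Galois group lies in the alternating group exactly when the discriminant is a square in Q, so the Galois group (C_3) is contained in A_3.

Yes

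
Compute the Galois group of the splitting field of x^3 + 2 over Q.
The polynomial is an irreducible cubic over Q and its discriminant is -108, which is not a perfect square. For an irreducible cubic, a non-square discriminant gives Galois group S_3.

S_3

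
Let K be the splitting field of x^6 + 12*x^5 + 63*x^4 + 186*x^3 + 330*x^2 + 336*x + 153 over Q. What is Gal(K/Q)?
PGL(2,5) (also written S5(6))

The polynomial f is an irreducible sextic over Q, so G = Gal(f/Q) is one of the 16 transitive subgroups 6T1, ..., 6T16 of S_6. The discriminant of f is -16003008, which is not a perfect square, so G is not contained in A_6. The transitive groups of degree 6 not contained in A_6 are: C_6 (6T1, order 6), S_3 (6T2, order 6), D_6 (6T3, order 12), C_3 x S_3 (6T5, order 18), A_4 x C_2 (6T6, order 24), S_4 (6T8, order 24), S_3 x S_3 (6T9, order 36), S_4 x C_2 (6T11, order 48), (S_3 x S_3) : C_2 (6T13, order 72), PGL(2,5) (6T14, order 120), S_6 (6T16, order 720). By Dedekind's theorem, for a prime p not dividing disc(f) the degrees of the irreducible factors of f mod p form the cycle type of an element of G. Factoring f modulo the 21 such primes p <= 89 (skipping 2, 3, 7, which divide the discriminant), each new pattern first appears at: mod 5: f = (x^6 + 2x^5 + 3x^4 + x^3 + x + 3), pattern 6; mod 11: f = (x + 4)(x^5 + 8x^4 + 9x^3 + 7x^2 + 5x + 8), pattern 5+1; mod 13: f = (x + 1)(x + 10)(x^4 + x^3 + 3x^2 + 1), pattern 4+1+1; mod 23: f = (x + 18)(x + 22)(x^2 + 19x + 5)(x^2 + 22x + 19), pattern 2+2+1+1; mod 43: f = (x^3 + 25x^2 + 35)(x^3 + 30x^2 + x + 40), pattern 3+3; mod 61: f = (x^2 + 18x + 30)(x^2 + 22x + 52)(x^2 + 33x + 34), pattern 2+2+2. No other pattern occurs in this range, so the set of observed cycle types is {6, 5+1, 4+1+1, 2+2+1+1, 3+3, 2+2+2}. The candidates containing elements of all these cycle types are PGL(2,5) (6T14) of order 120, S_6 (6T16) of order 720; the others are excluded. The observed types are precisely the cycle types that occur in PGL(2,5) (6T14) (apart from the identity). Each of the other remaining candidates has further cycle types, and by the Chebotarev density theorem the matching factorization patterns would occur for a proportion of primes equal to their share of the group: S_6 (6T16) additionally contains elements of type 4+2, 3+2+1, 3+1+1+1, 2+1+1+1+1 (265 of its 720 elements, about 37% of primes). None of the 21 primes tested shows any such pattern (for each of these groups the chance of that is below 10^-4), which rules them out. Hence G = PGL(2,5) (6T14), of order 120.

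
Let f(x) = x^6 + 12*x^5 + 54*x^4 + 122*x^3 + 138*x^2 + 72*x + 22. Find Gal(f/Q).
6T9: S_3 x S_3

The polynomial f is an irreducible sextic over Q, so G = Gal(f/Q) is one of the 16 transitive subgroups 6T1, ..., 6T16 of S_6. The discriminant of f is 297538935552, which is not a perfect square, so G is not contained in A_6. The transitive groups of degree 6 not contained in A_6 are: C_6 (6T1, order 6), S_3 (6T2, order 6), D_6 (6T3, order 12), C_3 x S_3 (6T5, order 18), A_4 x C_2 (6T6, order 24), S_4 (6T8, order 24), S_3 x S_3 (6T9, order 36), S_4 x C_2 (6T11, order 48), (S_3 x S_3) : C_2 (6T13, order 72), PGL(2,5) (6T14, order 120), S_6 (6T16, order 720). By Dedekind's theorem, for a prime p not dividing disc(f) the degrees of the irreducible factors of f mod p form the cycle type of an element of G. Factoring f modulo the 23 such primes p <= 97 (skipping 2, 3, which divide the discriminant), each new pattern first appears at: mod 5: f = (x^6 + 2x^5 + 4x^4 + 2x^3 + 3x^2 + 2x + 2), pattern 6; mod 11: f = (x)(x + 8)(x^2 + 6x + 2)(x^2 + 9x + 10), pattern 2+2+1+1; mod 13: f = (x + 4)(x + 6)(x + 9)(x^3 + 6x^2 + 8x + 6), pattern 3+1+1+1; mod 31: f = (x^2 + 8x + 18)(x^2 + 12x + 25)(x^2 + 23x + 13), pattern 2+2+2; mod 97: f = (x^3 + 6x^2 + 39x + 37)(x^3 + 6x^2 + 76x + 74), pattern 3+3. No other pattern occurs in this range, so the set of observed cycle types is {6, 2+2+1+1, 3+1+1+1, 2+2+2, 3+3}. The candidates containing elements of all these cycle types are S_3 x S_3 (6T9) of order 36, (S_3 x S_3) : C_2 (6T13) of order 72, S_6 (6T16) of order 720; the others are excluded. The observed types are precisely the cycle types that occur in S_3 x S_3 (6T9) (apart from the identity). Each of the other remaining candidates has further cycle types, and by the Chebotarev density theorem the matching factorization patterns would occur for a proportion of primes equal to their share of the group: (S_3 x S_3) : C_2 (6T13) additionally contains elements of type 4+2, 3+2+1, 2+1+1+1+1 (36 of its 72 elements, about 50% of primes); S_6 (6T16) additionally contains elements of type 5+1, 4+2, 4+1+1, 3+2+1, 2+1+1+1+1 (459 of its 720 elements, about 64% of primes). None of the 23 primes tested shows any such pattern (for each of these groups the chance of that is below 10^-4), which rules them out. Hence G = S_3 x S_3 (6T9), of order 36.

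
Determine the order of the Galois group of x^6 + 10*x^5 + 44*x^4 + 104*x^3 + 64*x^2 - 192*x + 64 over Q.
36

The degree of the splitting field over Q equals the order of the Galois group, so first determine the group. The polynomial f is an irreducible sextic over Q, so G = Gal(f/Q) is one of the 16 transitive subgroups 6T1, ..., 6T16 of S_6. The discriminant of f is 564385546240000 = 23756800^2, a perfect square, so G is contained in A_6. The transitive groups of degree 6 contained in A_6 are: A_4 (6T4, order 12), S_4 (6T7, order 24), (C_3 x C_3) : C_4 (6T10, order 36), PSL(2,5) (6T12, order 60), A_6 (6T15, order 360). By Dedekind's theorem, for a prime p not dividing disc(f) the degrees of the irreducible factors of f mod p form the cycle type of an element of G. Factoring f modulo the 19 such primes p <= 79 (skipping 2, 5, 29, which divide the discriminant), each new pattern first appears at: mod 3: f = (x^2 + x + 2)(x^4 + 2x + 2), pattern 4+2; mod 11: f = (x^3 + x^2 + x + 3)(x^3 + 9x^2 + x + 3), pattern 3+3; mod 19: f = (x + 16)(x + 18)(x^2 + 15x + 8)(x^2 + 18x + 9), pattern 2+2+1+1; mod 61: f = (x + 7)(x + 40)(x + 54)(x^3 + 31x^2 + 12x + 53), pattern 3+1+1+1. No other pattern occurs in this range, so the set of observed cycle types is {4+2, 3+3, 2+2+1+1, 3+1+1+1}. The candidates containing elements of all these cycle types are (C_3 x C_3) : C_4 (6T10) of order 36, A_6 (6T15) of order 360; the others are excluded. The observed types are precisely the cycle types that occur in (C_3 x C_3) : C_4 (6T10) (apart from the identity). Each of the other remaining candidates has further cycle types, and by the Chebotarev density theorem the matching factorization patterns would occur for a proportion of primes equal to their share of the group: A_6 (6T15) additionally contains elements of type 5+1 (144 of its 360 elements, about 40% of primes). None of the 19 primes tested shows any such pattern (for each of these groups the chance of that is below 10^-4), which rules them out. Hence G = (C_3 x C_3) : C_4 (6T10), of order 36. The Galois group (C_3 x C_3) : C_4 (6T10) has order 36, so the splitting field has degree 36 over Q.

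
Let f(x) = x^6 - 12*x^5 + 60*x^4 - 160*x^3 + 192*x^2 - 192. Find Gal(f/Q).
A_4 (order 12)

The polynomial f is an irreducible sextic over Q, so G = Gal(f/Q) is one of the 16 transitive subgroups 6T1, ..., 6T16 of S_6. The discriminant of f is 450868486864896 = 21233664^2, a perfect square, so G is contained in A_6. The transitive groups of degree 6 contained in A_6 are: A_4 (6T4, order 12), S_4 (6T7, order 24), (C_3 x C_3) : C_4 (6T10, order 36), PSL(2,5) (6T12, order 60), A_6 (6T15, order 360). By Dedekind's theorem, for a prime p not dividing disc(f) the degrees of the irreducible factors of f mod p form the cycle type of an element of G. Factoring f modulo the 33 such primes p <= 149 (skipping 2, 3, which divide the discriminant), each new pattern first appears at: mod 5: f = (x^3 + x^2 + x + 4)(x^3 + 2x^2 + 2x + 2), pattern 3+3; mod 17: f = (x + 2)(x + 11)(x^2 + 13x + 9)(x^2 + 13x + 15), pattern 2+2+1+1; mod 71: f = (x + 5)(x + 6)(x + 8)(x + 59)(x + 61)(x + 62), pattern 1+1+1+1+1+1. No other pattern occurs in this range, so the set of observed cycle types is {3+3, 2+2+1+1, 1+1+1+1+1+1}. The candidates containing elements of all these cycle types are A_4 (6T4) of order 12, S_4 (6T7) of order 24, (C_3 x C_3) : C_4 (6T10) of order 36, PSL(2,5) (6T12) of order 60, A_6 (6T15) of order 360; the others are excluded. The observed types are precisely the cycle types that occur in A_4 (6T4). Each of the other remaining candidates has further cycle types, and by the Chebotarev density theorem the matching factorization patterns would occur for a proportion of primes equal to their share of the group: S_4 (6T7) additionally contains elements of type 4+2 (6 of its 24 elements, about 25% of primes); (C_3 x C_3) : C_4 (6T10) additionally contains elements of type 4+2, 3+1+1+1 (22 of its 36 elements, about 61% of primes); PSL(2,5) (6T12) additionally contains elements of type 5+1 (24 of its 60 elements, about 40% of primes); A_6 (6T15) additionally contains elements of type 5+1, 4+2, 3+1+1+1 (274 of its 360 elements, about 76% of primes). None of the 33 primes tested shows any such pattern (for each of these groups the chance of that is below 10^-4), which rules them out. Hence G = A_4 (6T4), of order 12.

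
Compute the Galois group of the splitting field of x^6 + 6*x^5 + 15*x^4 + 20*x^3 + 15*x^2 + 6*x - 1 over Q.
The polynomial f is an irreducible sextic over Q, so G = Gal(f/Q) is one of the 16 transitive subgroups 6T1, ..., 6T16 of S_6. The discriminant of f is 1492992, which is not a perfect square, so G is not contained in A_6. The transitive groups of degree 6 not contained in A_6 are: C_6 (6T1, order 6), S_3 (6T2, order 6), D_6 (6T3, order 12), C_3 x S_3 (6T5, order 18), A_4 x C_2 (6T6, order 24), S_4 (6T8, order 24), S_3 x S_3 (6T9, order 36), S_4 x C_2 (6T11, order 48), (S_3 x S_3) : C_2 (6T13, order 72), PGL(2,5) (6T14, order 120), S_6 (6T16, order 720). By Dedekind's theorem, for a prime p not dividing disc(f) the degrees of the irreducible factors of f mod p form the cycle type of an element of G. Factoring f modulo the 79 such primes p <= 419 (skipping 2, 3, which divide the discriminant), each new pattern first appears at: mod 5: f = (x^2 + x + 2)(x^2 + 2x + 3)(x^2 + 3x + 4), pattern 2+2+2; mod 7: f = (x^3 + 3x^2 + 3x + 4)(x^3 + 3x^2 + 3x + 5), pattern 3+3; mod 13: f = (x^6 + 6x^5 + 2x^4 + 7x^3 + 2x^2 + 6x + 12), pattern 6; mod 17: f = (x + 6)(x + 13)(x^2 + 7x + 14)(x^2 + 14x + 4), pattern 2+2+1+1; mod 31: f = (x + 3)(x + 11)(x + 13)(x + 20)(x + 22)(x + 30), pattern 1+1+1+1+1+1. No other pattern occurs in this range, so the set of observed cycle types is {2+2+2, 3+3, 6, 2+2+1+1, 1+1+1+1+1+1}. The candidates containing elements of all these cycle types are D_6 (6T3) of order 12, A_4 x C_2 (6T6) of order 24, S_3 x S_3 (6T9) of order 36, S_4 x C_2 (6T11) of order 48, (S_3 x S_3) : C_2 (6T13) of order 72, PGL(2,5) (6T14) of order 120, S_6 (6T16) of order 720; the others are excluded. The observed types are precisely the cycle types that occur in D_6 (6T3). Each of the other remaining candidates has further cycle types, and by the Chebotarev density theorem the matching factorization patterns would occur for a proportion of primes equal to their share of the group: A_4 x C_2 (6T6) additionally contains elements of type 2+1+1+1+1 (3 of its 24 elements, about 12% of primes); S_3 x S_3 (6T9) additionally contains elements of type 3+1+1+1 (4 of its 36 elements, about 11% of primes); S_4 x C_2 (6T11) additionally contains elements of type 4+2, 4+1+1, 2+1+1+1+1 (15 of its 48 elements, about 31% of primes); (S_3 x S_3) : C_2 (6T13) additionally contains elements of type 4+2, 3+2+1, 3+1+1+1, 2+1+1+1+1 (40 of its 72 elements, about 56% of primes); PGL(2,5) (6T14) additionally contains elements of type 5+1, 4+1+1 (54 of its 120 elements, about 45% of primes); S_6 (6T16) additionally contains elements of type 5+1, 4+2, 4+1+1, 3+2+1, 3+1+1+1, 2+1+1+1+1 (499 of its 720 elements, about 69% of primes). None of the 79 primes tested shows any such pattern (for each of these groups the chance of that is below 10^-4), which rules them out. Hence G = D_6 (6T3), of order 12.

D_6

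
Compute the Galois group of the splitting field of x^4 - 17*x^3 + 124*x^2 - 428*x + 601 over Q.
The polynomial is an irreducible quartic over Q and its discriminant is 14535125, which is not a perfect square, so the Galois group is not contained in A_4. The resolvent cubic y^3 - 124*y^2 + 4872*y - 58777 has exactly one rational root, so the Galois group is C_4 or D_4. The quartic becomes reducible over Q(sqrt(disc)), so the group is C_4.

C_4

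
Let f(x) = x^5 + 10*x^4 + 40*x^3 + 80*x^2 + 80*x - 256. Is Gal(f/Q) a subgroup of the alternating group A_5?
No

The polynomial is irreducible of degree 5 over Q. Its discriminant is 21499084800000, which is not a perfect square. A Galois group lies in the alternating group exactly when the discriminant is a square in Q, so the Galois group (F_20) is not contained in A_5.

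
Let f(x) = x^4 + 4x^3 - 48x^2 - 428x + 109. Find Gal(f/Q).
The polynomial is an irreducible quartic over Q and its discriminant is -620791112448, which is not a perfect square, so the Galois group is not contained in A_4. The resolvent cubic y^3 + 48*y^2 - 2148*y - 205856 has exactly one rational root, so the Galois group is C_4 or D_4. The quartic remains irreducible over Q(sqrt(disc)), so the group is D_4.

D_4 (also written D4)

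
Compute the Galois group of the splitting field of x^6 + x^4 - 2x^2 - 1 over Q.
The polynomial f is an irreducible sextic over Q, so G = Gal(f/Q) is one of the 16 transitive subgroups 6T1, ..., 6T16 of S_6. The discriminant of f is 153664 = 392^2, a perfect square, so G is contained in A_6. The transitive groups of degree 6 contained in A_6 are: A_4 (6T4, order 12), S_4 (6T7, order 24), (C_3 x C_3) : C_4 (6T10, order 36), PSL(2,5) (6T12, order 60), A_6 (6T15, order 360). By Dedekind's theorem, for a prime p not dividing disc(f) the degrees of the irreducible factors of f mod p form the cycle type of an element of G. Factoring f modulo the 33 such primes p <= 149 (skipping 2, 7, which divide the discriminant), each new pattern first appears at: mod 3: f = (x^3 + 2x + 1)(x^3 + 2x + 2), pattern 3+3; mod 13: f = (x + 6)(x + 7)(x^2 + 5)(x^2 + 6), pattern 2+2+1+1. No other pattern occurs in this range, so the set of observed cycle types is {3+3, 2+2+1+1}. The candidates containing elements of all these cycle types are A_4 (6T4) of order 12, S_4 (6T7) of order 24, (C_3 x C_3) : C_4 (6T10) of order 36, PSL(2,5) (6T12) of order 60, A_6 (6T15) of order 360; the others are excluded. The observed types are precisely the cycle types that occur in A_4 (6T4) (apart from the identity). Each of the other remaining candidates has further cycle types, and by the Chebotarev density theorem the matching factorization patterns would occur for a proportion of primes equal to their share of the group: S_4 (6T7) additionally contains elements of type 4+2 (6 of its 24 elements, about 25% of primes); (C_3 x C_3) : C_4 (6T10) additionally contains elements of type 4+2, 3+1+1+1 (22 of its 36 elements, about 61% of primes); PSL(2,5) (6T12) additionally contains elements of type 5+1 (24 of its 60 elements, about 40% of primes); A_6 (6T15) additionally contains elements of type 5+1, 4+2, 3+1+1+1 (274 of its 360 elements, about 76% of primes). None of the 33 primes tested shows any such pattern (for each of these groups the chance of that is below 10^-4), which rules them out. Hence G = A_4 (6T4), of order 12.

A_4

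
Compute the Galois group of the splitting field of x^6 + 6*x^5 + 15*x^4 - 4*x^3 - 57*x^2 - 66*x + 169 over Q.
C_3 x S_3 (also written G18)

The polynomial f is an irreducible sextic over Q, so G = Gal(f/Q) is one of the 16 transitive subgroups 6T1, ..., 6T16 of S_6. The discriminant of f is -190210142896128, which is not a perfect square, so G is not contained in A_6. The transitive groups of degree 6 not contained in A_6 are: C_6 (6T1, order 6), S_3 (6T2, order 6), D_6 (6T3, order 12), C_3 x S_3 (6T5, order 18), A_4 x C_2 (6T6, order 24), S_4 (6T8, order 24), S_3 x S_3 (6T9, order 36), S_4 x C_2 (6T11, order 48), (S_3 x S_3) : C_2 (6T13, order 72), PGL(2,5) (6T14, order 120), S_6 (6T16, order 720). By Dedekind's theorem, for a prime p not dividing disc(f) the degrees of the irreducible factors of f mod p form the cycle type of an element of G. Factoring f modulo the 33 such primes p <= 149 (skipping 2, 3, which divide the discriminant), each new pattern first appears at: mod 5: f = (x^6 + x^5 + x^3 + 3x^2 + 4x + 4), pattern 6; mod 7: f = (x + 2)(x + 3)(x + 5)(x^3 + 3x^2 + 3x + 4), pattern 3+1+1+1; mod 17: f = (x^2 + 4x + 14)(x^2 + 9x + 2)(x^2 + 10x + 3), pattern 2+2+2; mod 19: f = (x^3 + 3x^2 + 3x + 5)(x^3 + 3x^2 + 3x + 11), pattern 3+3; mod 73: f = (x + 27)(x + 43)(x + 45)(x + 59)(x + 61)(x + 63), pattern 1+1+1+1+1+1. No other pattern occurs in this range, so the set of observed cycle types is {6, 3+1+1+1, 2+2+2, 3+3, 1+1+1+1+1+1}. The candidates containing elements of all these cycle types are C_3 x S_3 (6T5) of order 18, S_3 x S_3 (6T9) of order 36, (S_3 x S_3) : C_2 (6T13) of order 72, S_6 (6T16) of order 720; the others are excluded. The observed types are precisely the cycle types that occur in C_3 x S_3 (6T5). Each of the other remaining candidates has further cycle types, and by the Chebotarev density theorem the matching factorization patterns would occur for a proportion of primes equal to their share of the group: S_3 x S_3 (6T9) additionally contains elements of type 2+2+1+1 (9 of its 36 elements, about 25% of primes); (S_3 x S_3) : C_2 (6T13) additionally contains elements of type 4+2, 3+2+1, 2+2+1+1, 2+1+1+1+1 (45 of its 72 elements, about 62% of primes); S_6 (6T16) additionally contains elements of type 5+1, 4+2, 4+1+1, 3+2+1, 2+2+1+1, 2+1+1+1+1 (504 of its 720 elements, about 70% of primes). None of the 33 primes tested shows any such pattern (for each of these groups the chance of that is below 10^-4), which rules them out. Hence G = C_3 x S_3 (6T5), of order 18.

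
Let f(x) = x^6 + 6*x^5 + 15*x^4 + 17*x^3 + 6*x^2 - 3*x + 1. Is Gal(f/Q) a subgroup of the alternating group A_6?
No

The polynomial is irreducible of degree 6 over Q. Its discriminant is -177147, which is not a perfect square. A Galois group lies in the alternating group exactly when the discriminant is a square in Q, so the Galois group (C_3 x S_3) is not contained in A_6.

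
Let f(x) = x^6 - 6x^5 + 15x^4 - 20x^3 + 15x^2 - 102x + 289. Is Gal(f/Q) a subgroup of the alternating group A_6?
The polynomial is irreducible of degree 6 over Q. Its discriminant is -9727331052552192, which is not a perfect square. A Galois group lies in the alternating group exactly when the discriminant is a square in Q, so the Galois group ((S_3 x S_3) : C_2) is not contained in A_6.

No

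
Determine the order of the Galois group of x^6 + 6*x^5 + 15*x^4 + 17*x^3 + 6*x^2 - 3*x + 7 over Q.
The degree of the splitting field over Q equals the order of the Galois group, so first determine the group. The polynomial f is an irreducible sextic over Q, so G = Gal(f/Q) is one of the 16 transitive subgroups 6T1, ..., 6T16 of S_6. The discriminant of f is -1162261467, which is not a perfect square, so G is not contained in A_6. The transitive groups of degree 6 not contained in A_6 are: C_6 (6T1, order 6), S_3 (6T2, order 6), D_6 (6T3, order 12), C_3 x S_3 (6T5, order 18), A_4 x C_2 (6T6, order 24), S_4 (6T8, order 24), S_3 x S_3 (6T9, order 36), S_4 x C_2 (6T11, order 48), (S_3 x S_3) : C_2 (6T13, order 72), PGL(2,5) (6T14, order 120), S_6 (6T16, order 720). By Dedekind's theorem, for a prime p not dividing disc(f) the degrees of the irreducible factors of f mod p form the cycle type of an element of G. Factoring f modulo the 33 such primes p <= 139 (skipping 3, which divides the discriminant), each new pattern first appears at: mod 2: f = (x^6 + x^4 + x^3 + x + 1), pattern 6; mod 7: f = (x)(x + 4)(x + 6)(x^3 + 3x^2 + 3x + 6), pattern 3+1+1+1; mod 17: f = (x^2 + 14)(x^2 + 8x + 5)(x^2 + 15x + 12), pattern 2+2+2; mod 19: f = (x^3 + 3x^2 + 3x + 3)(x^3 + 3x^2 + 3x + 15), pattern 3+3; mod 73: f = (x + 28)(x + 36)(x + 50)(x + 51)(x + 62)(x + 71), pattern 1+1+1+1+1+1. No other pattern occurs in this range, so the set of observed cycle types is {6, 3+1+1+1, 2+2+2, 3+3, 1+1+1+1+1+1}. The candidates containing elements of all these cycle types are C_3 x S_3 (6T5) of order 18, S_3 x S_3 (6T9) of order 36, (S_3 x S_3) : C_2 (6T13) of order 72, S_6 (6T16) of order 720; the others are excluded. The observed types are precisely the cycle types that occur in C_3 x S_3 (6T5). Each of the other remaining candidates has further cycle types, and by the Chebotarev density theorem the matching factorization patterns would occur for a proportion of primes equal to their share of the group: S_3 x S_3 (6T9) additionally contains elements of type 2+2+1+1 (9 of its 36 elements, about 25% of primes); (S_3 x S_3) : C_2 (6T13) additionally contains elements of type 4+2, 3+2+1, 2+2+1+1, 2+1+1+1+1 (45 of its 72 elements, about 62% of primes); S_6 (6T16) additionally contains elements of type 5+1, 4+2, 4+1+1, 3+2+1, 2+2+1+1, 2+1+1+1+1 (504 of its 720 elements, about 70% of primes). None of the 33 primes tested shows any such pattern (for each of these groups the chance of that is below 10^-4), which rules them out. Hence G = C_3 x S_3 (6T5), of order 18. The Galois group C_3 x S_3 (6T5) has order 18, so the splitting field has degree 18 over Q.

18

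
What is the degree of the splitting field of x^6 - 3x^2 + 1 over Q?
24

The degree of the splitting field over Q equals the order of the Galois group, so first determine the group. The polynomial f is an irreducible sextic over Q, so G = Gal(f/Q) is one of the 16 transitive subgroups 6T1, ..., 6T16 of S_6. The discriminant of f is -419904, which is not a perfect square, so G is not contained in A_6. The transitive groups of degree 6 not contained in A_6 are: C_6 (6T1, order 6), S_3 (6T2, order 6), D_6 (6T3, order 12), C_3 x S_3 (6T5, order 18), A_4 x C_2 (6T6, order 24), S_4 (6T8, order 24), S_3 x S_3 (6T9, order 36), S_4 x C_2 (6T11, order 48), (S_3 x S_3) : C_2 (6T13, order 72), PGL(2,5) (6T14, order 120), S_6 (6T16, order 720). By Dedekind's theorem, for a prime p not dividing disc(f) the degrees of the irreducible factors of f mod p form the cycle type of an element of G. Factoring f modulo the 33 such primes p <= 149 (skipping 2, 3, which divide the discriminant), each new pattern first appears at: mod 5: f = (x^3 + 2x^2 + 2x + 3)(x^3 + 3x^2 + 2x + 2), pattern 3+3; mod 7: f = (x^6 + 4x^2 + 1), pattern 6; mod 17: f = (x + 8)(x + 9)(x^2 + 3)(x^2 + 10), pattern 2+2+1+1; mod 19: f = (x + 3)(x + 8)(x + 11)(x + 16)(x^2 + 16), pattern 2+1+1+1+1; mod 71: f = (x^2 + 16)(x^2 + 25)(x^2 + 30), pattern 2+2+2. No other pattern occurs in this range, so the set of observed cycle types is {3+3, 6, 2+2+1+1, 2+1+1+1+1, 2+2+2}. The candidates containing elements of all these cycle types are A_4 x C_2 (6T6) of order 24, S_4 x C_2 (6T11) of order 48, (S_3 x S_3) : C_2 (6T13) of order 72, S_6 (6T16) of order 720; the others are excluded. The observed types are precisely the cycle types that occur in A_4 x C_2 (6T6) (apart from the identity). Each of the other remaining candidates has further cycle types, and by the Chebotarev density theorem the matching factorization patterns would occur for a proportion of primes equal to their share of the group: S_4 x C_2 (6T11) additionally contains elements of type 4+2, 4+1+1 (12 of its 48 elements, about 25% of primes); (S_3 x S_3) : C_2 (6T13) additionally contains elements of type 4+2, 3+2+1, 3+1+1+1 (34 of its 72 elements, about 47% of primes); S_6 (6T16) additionally contains elements of type 5+1, 4+2, 4+1+1, 3+2+1, 3+1+1+1 (484 of its 720 elements, about 67% of primes). None of the 33 primes tested shows any such pattern (for each of these groups the chance of that is below 10^-4), which rules them out. Hence G = A_4 x C_2 (6T6), of order 24. The Galois group A_4 x C_2 (6T6) has order 24, so the splitting field has degree 24 over Q.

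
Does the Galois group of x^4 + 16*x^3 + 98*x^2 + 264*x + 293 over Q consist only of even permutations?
The polynomial is irreducible of degree 4 over Q. Its discriminant is 12845056 = 3584^2, a perfect square. A Galois group lies in the alternating group exactly when the discriminant is a square in Q, so the Galois group (A_4) is contained in A_4.

Yes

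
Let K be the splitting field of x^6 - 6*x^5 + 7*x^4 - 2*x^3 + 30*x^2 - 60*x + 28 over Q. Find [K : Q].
The degree of the splitting field over Q equals the order of the Galois group, so first determine the group. The polynomial f is an irreducible sextic over Q, so G = Gal(f/Q) is one of the 16 transitive subgroups 6T1, ..., 6T16 of S_6. The discriminant of f is -45161350144, which is not a perfect square, so G is not contained in A_6. The transitive groups of degree 6 not contained in A_6 are: C_6 (6T1, order 6), S_3 (6T2, order 6), D_6 (6T3, order 12), C_3 x S_3 (6T5, order 18), A_4 x C_2 (6T6, order 24), S_4 (6T8, order 24), S_3 x S_3 (6T9, order 36), S_4 x C_2 (6T11, order 48), (S_3 x S_3) : C_2 (6T13, order 72), PGL(2,5) (6T14, order 120), S_6 (6T16, order 720). By Dedekind's theorem, for a prime p not dividing disc(f) the degrees of the irreducible factors of f mod p form the cycle type of an element of G. Factoring f modulo the 66 such primes p <= 347 (skipping 2, 29, 229, which divide the discriminant), each new pattern first appears at: mod 3: f = (x^6 + x^4 + x^3 + 1), pattern 6; mod 5: f = (x^3 + 3x + 2)(x^3 + 4x^2 + 4x + 4), pattern 3+3; mod 7: f = (x)(x + 4)(x^4 + 4x^3 + 5x^2 + 6x + 6), pattern 4+1+1; mod 13: f = (x^2 + 8x + 8)(x^4 + 12x^3 + 7x^2 + 2x + 10), pattern 4+2; mod 23: f = (x^2 + 4x + 13)(x^2 + 14x + 7)(x^2 + 22x + 18), pattern 2+2+2; mod 37: f = (x + 16)(x + 24)(x^2 + 9x + 35)(x^2 + 19x + 36), pattern 2+2+1+1; mod 193: f = (x + 37)(x + 135)(x + 140)(x + 142)(x + 150)(x + 162), pattern 1+1+1+1+1+1; mod 347: f = (x + 251)(x + 296)(x + 334)(x + 340)(x^2 + 161x + 229), pattern 2+1+1+1+1. No other pattern occurs in this range, so the set of observed cycle types is {6, 3+3, 4+1+1, 4+2, 2+2+2, 2+2+1+1, 1+1+1+1+1+1, 2+1+1+1+1}. The candidates containing elements of all these cycle types are S_4 x C_2 (6T11) of order 48, S_6 (6T16) of order 720; the others are excluded. The observed types are precisely the cycle types that occur in S_4 x C_2 (6T11). Each of the other remaining candidates has further cycle types, and by the Chebotarev density theorem the matching factorization patterns would occur for a proportion of primes equal to their share of the group: S_6 (6T16) additionally contains elements of type 5+1, 3+2+1, 3+1+1+1 (304 of its 720 elements, about 42% of primes). None of the 66 primes tested shows any such pattern (for each of these groups the chance of that is below 10^-4), which rules them out. Hence G = S_4 x C_2 (6T11), of order 48. The Galois group S_4 x C_2 (6T11) has order 48, so the splitting field has degree 48 over Q.

48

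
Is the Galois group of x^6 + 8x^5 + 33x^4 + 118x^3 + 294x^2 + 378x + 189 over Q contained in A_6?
Yes

The polynomial is irreducible of degree 6 over Q. Its discriminant is 3124155230784 = 1767528^2, a perfect square. A Galois group lies in the alternating group exactly when the discriminant is a square in Q, so the Galois group (A_4) is contained in A_6.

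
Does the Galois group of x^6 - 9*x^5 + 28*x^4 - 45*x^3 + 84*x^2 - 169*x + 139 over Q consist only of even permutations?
No

The polynomial is irreducible of degree 6 over Q. Its discriminant is 54786284800, which is not a perfect square. A Galois group lies in the alternating group exactly when the discriminant is a square in Q, so the Galois group (S_4) is not contained in A_6.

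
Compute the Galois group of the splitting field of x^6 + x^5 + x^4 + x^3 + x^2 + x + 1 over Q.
The polynomial f is an irreducible sextic over Q, so G = Gal(f/Q) is one of the 16 transitive subgroups 6T1, ..., 6T16 of S_6. The discriminant of f is -16807, which is not a perfect square, so G is not contained in A_6. The transitive groups of degree 6 not contained in A_6 are: C_6 (6T1, order 6), S_3 (6T2, order 6), D_6 (6T3, order 12), C_3 x S_3 (6T5, order 18), A_4 x C_2 (6T6, order 24), S_4 (6T8, order 24), S_3 x S_3 (6T9, order 36), S_4 x C_2 (6T11, order 48), (S_3 x S_3) : C_2 (6T13, order 72), PGL(2,5) (6T14, order 120), S_6 (6T16, order 720). By Dedekind's theorem, for a prime p not dividing disc(f) the degrees of the irreducible factors of f mod p form the cycle type of an element of G. Factoring f modulo the 37 such primes p <= 163 (skipping 7, which divides the discriminant), each new pattern first appears at: mod 2: f = (x^3 + x + 1)(x^3 + x^2 + 1), pattern 3+3; mod 3: f = (x^6 + x^5 + x^4 + x^3 + x^2 + x + 1), pattern 6; mod 13: f = (x^2 + 3x + 1)(x^2 + 5x + 1)(x^2 + 6x + 1), pattern 2+2+2; mod 29: f = (x + 4)(x + 5)(x + 6)(x + 9)(x + 13)(x + 22), pattern 1+1+1+1+1+1. No other pattern occurs in this range, so the set of observed cycle types is {3+3, 6, 2+2+2, 1+1+1+1+1+1}. The candidates containing elements of all these cycle types are C_6 (6T1) of order 6, D_6 (6T3) of order 12, C_3 x S_3 (6T5) of order 18, A_4 x C_2 (6T6) of order 24, S_3 x S_3 (6T9) of order 36, S_4 x C_2 (6T11) of order 48, (S_3 x S_3) : C_2 (6T13) of order 72, PGL(2,5) (6T14) of order 120, S_6 (6T16) of order 720; the others are excluded. The observed types are precisely the cycle types that occur in C_6 (6T1). Each of the other remaining candidates has further cycle types, and by the Chebotarev density theorem the matching factorization patterns would occur for a proportion of primes equal to their share of the group: D_6 (6T3) additionally contains elements of type 2+2+1+1 (3 of its 12 elements, about 25% of primes); C_3 x S_3 (6T5) additionally contains elements of type 3+1+1+1 (4 of its 18 elements, about 22% of primes); A_4 x C_2 (6T6) additionally contains elements of type 2+2+1+1, 2+1+1+1+1 (6 of its 24 elements, about 25% of primes); S_3 x S_3 (6T9) additionally contains elements of type 3+1+1+1, 2+2+1+1 (13 of its 36 elements, about 36% of primes); S_4 x C_2 (6T11) additionally contains elements of type 4+2, 4+1+1, 2+2+1+1, 2+1+1+1+1 (24 of its 48 elements, about 50% of primes); (S_3 x S_3) : C_2 (6T13) additionally contains elements of type 4+2, 3+2+1, 3+1+1+1, 2+2+1+1, 2+1+1+1+1 (49 of its 72 elements, about 68% of primes); PGL(2,5) (6T14) additionally contains elements of type 5+1, 4+1+1, 2+2+1+1 (69 of its 120 elements, about 58% of primes); S_6 (6T16) additionally contains elements of type 5+1, 4+2, 4+1+1, 3+2+1, 3+1+1+1, 2+2+1+1, 2+1+1+1+1 (544 of its 720 elements, about 76% of primes). None of the 37 primes tested shows any such pattern (for each of these groups the chance of that is below 10^-4), which rules them out. Hence G = C_6 (6T1), of order 6.

C_6 (order 6)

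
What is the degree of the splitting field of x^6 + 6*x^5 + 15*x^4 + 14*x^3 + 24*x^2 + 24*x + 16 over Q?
The degree of the splitting field over Q equals the order of the Galois group, so first determine the group. The polynomial f is an irreducible sextic over Q, so G = Gal(f/Q) is one of the 16 transitive subgroups 6T1, ..., 6T16 of S_6. The discriminant of f is -1160950579200, which is not a perfect square, so G is not contained in A_6. The transitive groups of degree 6 not contained in A_6 are: C_6 (6T1, order 6), S_3 (6T2, order 6), D_6 (6T3, order 12), C_3 x S_3 (6T5, order 18), A_4 x C_2 (6T6, order 24), S_4 (6T8, order 24), S_3 x S_3 (6T9, order 36), S_4 x C_2 (6T11, order 48), (S_3 x S_3) : C_2 (6T13, order 72), PGL(2,5) (6T14, order 120), S_6 (6T16, order 720). By Dedekind's theorem, for a prime p not dividing disc(f) the degrees of the irreducible factors of f mod p form the cycle type of an element of G. Factoring f modulo the 23 such primes p <= 101 (skipping 2, 3, 5, which divide the discriminant), each new pattern first appears at: mod 7: f = (x^3 + 3x^2 + 2x + 2)(x^3 + 3x^2 + 4x + 1), pattern 3+3; mod 11: f = (x^2 + 4x + 8)(x^2 + 6x + 7)(x^2 + 7x + 5), pattern 2+2+2; mod 61: f = (x + 7)(x + 13)(x + 15)(x + 19)(x + 36)(x + 38), pattern 1+1+1+1+1+1. No other pattern occurs in this range, so the set of observed cycle types is {3+3, 2+2+2, 1+1+1+1+1+1}. The candidates containing elements of all these cycle types are C_6 (6T1) of order 6, S_3 (6T2) of order 6, D_6 (6T3) of order 12, C_3 x S_3 (6T5) of order 18, A_4 x C_2 (6T6) of order 24, S_4 (6T8) of order 24, S_3 x S_3 (6T9) of order 36, S_4 x C_2 (6T11) of order 48, (S_3 x S_3) : C_2 (6T13) of order 72, PGL(2,5) (6T14) of order 120, S_6 (6T16) of order 720; the others are excluded. The observed types are precisely the cycle types that occur in S_3 (6T2). Each of the other remaining candidates has further cycle types, and by the Chebotarev density theorem the matching factorization patterns would occur for a proportion of primes equal to their share of the group: C_6 (6T1) additionally contains elements of type 6 (2 of its 6 elements, about 33% of primes); D_6 (6T3) additionally contains elements of type 6, 2+2+1+1 (5 of its 12 elements, about 42% of primes); C_3 x S_3 (6T5) additionally contains elements of type 6, 3+1+1+1 (10 of its 18 elements, about 56% of primes); A_4 x C_2 (6T6) additionally contains elements of type 6, 2+2+1+1, 2+1+1+1+1 (14 of its 24 elements, about 58% of primes); S_4 (6T8) additionally contains elements of type 4+1+1, 2+2+1+1 (9 of its 24 elements, about 38% of primes); S_3 x S_3 (6T9) additionally contains elements of type 6, 3+1+1+1, 2+2+1+1 (25 of its 36 elements, about 69% of primes); S_4 x C_2 (6T11) additionally contains elements of type 6, 4+2, 4+1+1, 2+2+1+1, 2+1+1+1+1 (32 of its 48 elements, about 67% of primes); (S_3 x S_3) : C_2 (6T13) additionally contains elements of type 6, 4+2, 3+2+1, 3+1+1+1, 2+2+1+1, 2+1+1+1+1 (61 of its 72 elements, about 85% of primes); PGL(2,5) (6T14) additionally contains elements of type 6, 5+1, 4+1+1, 2+2+1+1 (89 of its 120 elements, about 74% of primes); S_6 (6T16) additionally contains elements of type 6, 5+1, 4+2, 4+1+1, 3+2+1, 3+1+1+1, 2+2+1+1, 2+1+1+1+1 (664 of its 720 elements, about 92% of primes). None of the 23 primes tested shows any such pattern (for each of these groups the chance of that is below 10^-4), which rules them out. Hence G = S_3 (6T2), of order 6. The Galois group S_3 (6T2) has order 6, so the splitting field has degree 6 over Q.

6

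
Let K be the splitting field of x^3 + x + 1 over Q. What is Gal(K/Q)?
3T2: S_3

The polynomial is an irreducible cubic over Q and its discriminant is -31, which is not a perfect square. For an irreducible cubic, a non-square discriminant gives Galois group S_3.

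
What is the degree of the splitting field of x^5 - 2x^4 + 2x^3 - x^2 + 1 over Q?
The degree of the splitting field over Q equals the order of the Galois group, so first determine the group. The polynomial f is an irreducible quintic over Q, so G = Gal(f/Q) is a transitive subgroup of S_5: one of C_5 (5T1, order 5), D_5 (5T2, order 10), F_20 (5T3, order 20), A_5 (5T4, order 60) or S_5 (5T5, order 120). The discriminant of f is 2209 = 47^2, a perfect square, so G is contained in A_5. The transitive groups of degree 5 contained in A_5 are: C_5 (5T1, order 5), D_5 (5T2, order 10), A_5 (5T4, order 60). By Dedekind's theorem, for a prime p not dividing disc(f) the degrees of the irreducible factors of f mod p form the cycle type of an element of G. Factoring f modulo the 23 such primes p <= 89 (skipping 47, which divides the discriminant), each new pattern first appears at: mod 2: f = (x^5 + x^2 + 1), pattern 5; mod 5: f = (x + 1)(x^2 + 2)(x^2 + 2x + 3), pattern 2+2+1; mod 83: f = (x + 2)(x + 12)(x + 15)(x + 23)(x + 29), pattern 1+1+1+1+1. No other pattern occurs in this range, so the set of observed cycle types is {5, 2+2+1, 1+1+1+1+1}. The candidates containing elements of all these cycle types are D_5 (5T2) of order 10, A_5 (5T4) of order 60; the others are excluded. The observed types are precisely the cycle types that occur in D_5 (5T2). Each of the other remaining candidates has further cycle types, and by the Chebotarev density theorem the matching factorization patterns would occur for a proportion of primes equal to their share of the group: A_5 (5T4) additionally contains elements of type 3+1+1 (20 of its 60 elements, about 33% of primes). None of the 23 primes tested shows any such pattern (for each of these groups the chance of that is below 10^-4), which rules them out. Hence G = D_5 (5T2), of order 10. The Galois group D_5 (5T2) has order 10, so the splitting field has degree 10 over Q.

10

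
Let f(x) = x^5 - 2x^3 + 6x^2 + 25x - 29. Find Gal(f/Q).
The polynomial f is an irreducible quintic over Q, so G = Gal(f/Q) is a transitive subgroup of S_5: one of C_5 (5T1, order 5), D_5 (5T2, order 10), F_20 (5T3, order 20), A_5 (5T4, order 60) or S_5 (5T5, order 120). The discriminant of f is 6973049989, which is not a perfect square, so G is not contained in A_5. The transitive groups of degree 5 not contained in A_5 are: F_20 (5T3, order 20), S_5 (5T5, order 120). By Dedekind's theorem, for a prime p not dividing disc(f) the degrees of the irreducible factors of f mod p form the cycle type of an element of G. Factoring f modulo the first such prime p = 2, each new pattern first appears at: mod 2: f = (x^2 + x + 1)(x^3 + x^2 + 1), pattern 3+2. No other pattern occurs in this range, so the set of observed cycle types is {3+2}. Among the candidates above, the only group containing elements of all these cycle types is S_5 (5T5) — F_20 (5T3) lacks at least one of them. Hence G = S_5 (5T5), of order 120.

5T5: S_5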